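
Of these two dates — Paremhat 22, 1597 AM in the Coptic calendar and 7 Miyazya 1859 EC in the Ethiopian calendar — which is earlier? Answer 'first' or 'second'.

second

The two dates have Julian Day Numbers 2408170 and 2403071 respectively.
Since 2403071 < 2408170, the second date comes first.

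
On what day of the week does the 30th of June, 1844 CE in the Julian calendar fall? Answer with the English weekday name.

Friday

Equivalently 12 July 1844 Gregorian, JDN 2394760.
JDN 2394760 mod 7 = 4, and JDN 0 was a Monday, so this is a Friday.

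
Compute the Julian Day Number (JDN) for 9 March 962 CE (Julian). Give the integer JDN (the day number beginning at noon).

2072496

Equivalently 14 March 962 (proleptic Gregorian).
JDN 2451545 is 1 January 2000 CE (Gregorian); the target day is −379049 days from there, so JDN = 2072496.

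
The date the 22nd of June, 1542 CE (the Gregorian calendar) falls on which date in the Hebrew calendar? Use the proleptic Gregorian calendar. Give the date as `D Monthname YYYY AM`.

Both dates share Julian Day Number 2284436; in the Hebrew calendar that is 28 Sivan 5302 AM.

28 Sivan 5302 AM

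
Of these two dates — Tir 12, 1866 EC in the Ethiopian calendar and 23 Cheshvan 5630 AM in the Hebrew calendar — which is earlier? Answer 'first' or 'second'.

second

First date → JDN 2405543; second date → JDN 2403999.
JDN 2403999 < JDN 2405543, so the second date is earlier.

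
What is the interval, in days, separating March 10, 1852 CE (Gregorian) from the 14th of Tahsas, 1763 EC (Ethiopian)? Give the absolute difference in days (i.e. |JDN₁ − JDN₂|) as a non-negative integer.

29664

JDN of the first date = 2397558.
JDN of the second date = 2367894.
|2367894 − 2397558| = 29664.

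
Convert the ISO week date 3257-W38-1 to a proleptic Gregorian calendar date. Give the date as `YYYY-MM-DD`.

ISO week 1 of 3257 is the week containing the first Thursday of 3257.
Week 38, day 1 (Monday) lands on 3257-09-17.

3257-09-17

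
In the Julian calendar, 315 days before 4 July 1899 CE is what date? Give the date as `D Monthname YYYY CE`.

The starting date is JDN 2414852; 2414852 − 315 = 2414537.
JDN 2414537 corresponds to 23 August 1898 CE.

23 August 1898 CE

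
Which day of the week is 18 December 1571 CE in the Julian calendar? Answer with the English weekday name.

Tuesday

In the proleptic Gregorian calendar this is 28 December 1571 (JDN 2295217).
2295217 ≡ 1 (mod 7); counting from Monday = 0 gives Tuesday.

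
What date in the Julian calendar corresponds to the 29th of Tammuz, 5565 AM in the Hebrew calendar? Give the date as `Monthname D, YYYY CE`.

The source date corresponds to 26 July 1805 in the Gregorian calendar (JDN 2380529).
That day falls on 14 July 1805 CE in the Julian calendar.

July 14, 1805 CE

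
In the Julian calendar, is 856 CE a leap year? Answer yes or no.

yes

856 mod 4 = 0, so it is a leap year in the Julian calendar.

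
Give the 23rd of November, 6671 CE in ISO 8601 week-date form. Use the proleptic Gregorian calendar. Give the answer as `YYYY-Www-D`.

The weekday is Thursday (ISO weekday 4).
That Thursday belongs to ISO week 47 of ISO year 6671.

6671-W47-4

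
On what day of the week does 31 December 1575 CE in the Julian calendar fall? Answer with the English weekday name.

Saturday

Equivalently 10 January 1576 Gregorian, JDN 2296691.
Since JDN mod 7 = 5 (0 = Monday), the day is Saturday.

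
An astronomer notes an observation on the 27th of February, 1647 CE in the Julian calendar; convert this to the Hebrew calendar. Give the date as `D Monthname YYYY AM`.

2 Adar II 5407 AM

Both dates share Julian Day Number 2322682; in the Hebrew calendar that is 2 Adar II 5407 AM.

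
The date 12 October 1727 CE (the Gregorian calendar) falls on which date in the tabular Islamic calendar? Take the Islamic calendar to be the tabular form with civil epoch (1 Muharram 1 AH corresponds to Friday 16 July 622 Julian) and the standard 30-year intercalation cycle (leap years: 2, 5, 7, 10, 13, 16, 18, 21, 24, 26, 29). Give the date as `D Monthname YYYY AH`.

Both dates share Julian Day Number 2352118; in the tabular Islamic calendar that is 25 Safar 1140 AH.

25 Safar 1140 AH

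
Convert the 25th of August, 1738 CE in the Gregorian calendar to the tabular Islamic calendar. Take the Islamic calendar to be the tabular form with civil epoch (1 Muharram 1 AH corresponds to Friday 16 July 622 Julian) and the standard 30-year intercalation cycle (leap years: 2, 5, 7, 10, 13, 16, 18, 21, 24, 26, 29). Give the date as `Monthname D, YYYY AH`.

Both dates share Julian Day Number 2356088; in the tabular Islamic calendar that is 9 Jumada al-Awwal 1151 AH.

Jumada al-Awwal 9, 1151 AH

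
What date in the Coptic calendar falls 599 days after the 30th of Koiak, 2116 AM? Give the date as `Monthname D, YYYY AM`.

Mesori 24, 2117 AM

Counting 599 days forward from JDN 2597653 reaches JDN 2598252, which is Mesori 24, 2117 AM.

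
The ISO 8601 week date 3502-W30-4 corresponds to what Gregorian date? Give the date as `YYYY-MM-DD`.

3502-07-24

ISO week 1 of 3502 is the week containing the first Thursday of 3502.
Week 30, day 4 (Thursday) lands on 3502-07-24.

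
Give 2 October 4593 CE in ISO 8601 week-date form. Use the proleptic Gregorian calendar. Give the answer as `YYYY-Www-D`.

4593-W40-3

The weekday is Wednesday (ISO weekday 3).
That Wednesday belongs to ISO week 40 of ISO year 4593.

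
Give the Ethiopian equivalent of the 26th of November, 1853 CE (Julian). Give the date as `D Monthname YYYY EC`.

30 Hidar 1846 EC

Both dates share Julian Day Number 2398196; in the Ethiopian calendar that is 30 Hidar 1846 EC.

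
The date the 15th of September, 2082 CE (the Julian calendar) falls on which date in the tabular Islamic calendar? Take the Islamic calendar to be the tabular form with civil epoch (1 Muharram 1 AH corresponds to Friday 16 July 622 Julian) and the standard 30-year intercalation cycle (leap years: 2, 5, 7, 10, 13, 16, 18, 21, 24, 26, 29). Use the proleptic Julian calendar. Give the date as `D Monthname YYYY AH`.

5 Muharram 1506 AH

Julian Day Number of the source date = 2481766.
Converting JDN 2481766 to the tabular Islamic calendar gives 5 Muharram 1506 AH.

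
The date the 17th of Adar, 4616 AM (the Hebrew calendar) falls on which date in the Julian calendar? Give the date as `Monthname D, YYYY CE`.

February 28, 856 CE

The source date corresponds to 3 March 856 in the proleptic Gregorian calendar (JDN 2033770).
That day falls on 28 February 856 CE in the Julian calendar.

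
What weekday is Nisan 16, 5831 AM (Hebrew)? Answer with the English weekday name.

Wednesday

This is JDN 2477582 (15 April 2071 Gregorian).
2477582 ≡ 2 (mod 7); counting from Monday = 0 gives Wednesday.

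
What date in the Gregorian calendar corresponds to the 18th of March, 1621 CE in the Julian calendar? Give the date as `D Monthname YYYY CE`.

28 March 1621 CE

For dates in this range the Gregorian date is 10 days ahead of the Julian.
18 March 1621 Julian + 10 days → 28 March 1621 Gregorian.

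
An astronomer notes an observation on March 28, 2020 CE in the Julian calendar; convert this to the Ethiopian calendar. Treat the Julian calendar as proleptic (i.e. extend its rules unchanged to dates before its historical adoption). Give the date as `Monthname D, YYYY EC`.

Miyazya 2, 2012 EC

Julian Day Number of the source date = 2458950.
Converting JDN 2458950 to the Ethiopian calendar gives 2 Miyazya 2012 EC.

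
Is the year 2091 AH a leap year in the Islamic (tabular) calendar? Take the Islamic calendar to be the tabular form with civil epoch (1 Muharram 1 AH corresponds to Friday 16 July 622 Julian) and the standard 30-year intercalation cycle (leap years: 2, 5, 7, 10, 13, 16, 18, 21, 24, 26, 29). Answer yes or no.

Year 2091 AH is year 21 of its 30-year cycle; leap positions are 2, 5, 7, 10, 13, 16, 18, 21, 24, 26, 29, so it is a leap year (355 days).

yes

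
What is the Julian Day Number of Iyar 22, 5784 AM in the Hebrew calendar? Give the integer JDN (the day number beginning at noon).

In the Gregorian calendar the same day is 30 May 2024.
JDN 2451545 is 1 January 2000 CE (Gregorian); the target day is +8916 days from there, so JDN = 2460461.

2460461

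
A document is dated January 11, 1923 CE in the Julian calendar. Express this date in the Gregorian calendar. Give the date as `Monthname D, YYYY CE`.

For dates in this range the Gregorian date is 13 days ahead of the Julian.
11 January 1923 Julian + 13 days → 24 January 1923 Gregorian.

January 24, 1923 CE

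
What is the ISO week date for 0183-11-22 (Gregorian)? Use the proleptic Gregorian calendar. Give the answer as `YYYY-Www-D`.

0183-W47-6

The weekday is Saturday (ISO weekday 6).
That Saturday belongs to ISO week 47 of ISO year 183.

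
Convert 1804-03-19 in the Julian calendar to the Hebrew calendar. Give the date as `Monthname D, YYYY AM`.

Nisan 19, 5564 AM

Julian Day Number of the source date = 2380047.
Converting JDN 2380047 to the Hebrew calendar gives 19 Nisan 5564 AM.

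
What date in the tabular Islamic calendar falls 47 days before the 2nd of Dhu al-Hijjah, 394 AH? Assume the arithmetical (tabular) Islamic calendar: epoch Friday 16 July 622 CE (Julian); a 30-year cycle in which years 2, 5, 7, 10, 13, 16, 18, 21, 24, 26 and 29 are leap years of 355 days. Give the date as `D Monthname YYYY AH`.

14 Shawwal 394 AH

JDN of the 2nd of Dhu al-Hijjah, 394 AH = 2088032.
2088032 − 47 = 2087985.
JDN 2087985 in the tabular Islamic calendar is 14 Shawwal 394 AH.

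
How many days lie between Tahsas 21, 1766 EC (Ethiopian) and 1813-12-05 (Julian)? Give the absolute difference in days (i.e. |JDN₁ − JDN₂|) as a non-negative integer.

14598

JDN of the first date = 2368997.
JDN of the second date = 2383595.
|2383595 − 2368997| = 14598.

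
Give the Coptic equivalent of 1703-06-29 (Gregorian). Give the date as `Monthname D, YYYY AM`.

Both dates share Julian Day Number 2343247; in the Coptic calendar that is 24 Paoni 1419 AM.

Paoni 24, 1419 AM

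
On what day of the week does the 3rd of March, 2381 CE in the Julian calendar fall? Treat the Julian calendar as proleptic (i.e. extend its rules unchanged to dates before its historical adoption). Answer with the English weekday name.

Equivalently 19 March 2381 Gregorian, JDN 2590780.
JDN 2590780 mod 7 = 3, and JDN 0 was a Monday, so this is a Thursday.

Thursday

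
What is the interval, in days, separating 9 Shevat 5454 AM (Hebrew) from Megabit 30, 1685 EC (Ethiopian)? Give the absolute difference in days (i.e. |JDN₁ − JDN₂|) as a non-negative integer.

305

First date → JDN 2339816; second date → JDN 2339511.
The interval is |2339816 − 2339511| = 305 days.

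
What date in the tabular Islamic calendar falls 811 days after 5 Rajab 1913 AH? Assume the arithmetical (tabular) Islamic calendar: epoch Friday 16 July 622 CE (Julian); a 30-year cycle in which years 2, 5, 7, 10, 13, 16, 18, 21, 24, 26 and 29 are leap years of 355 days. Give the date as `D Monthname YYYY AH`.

Counting 811 days forward from JDN 2626170 reaches JDN 2626981, which is 18 Shawwal 1915 AH.

18 Shawwal 1915 AH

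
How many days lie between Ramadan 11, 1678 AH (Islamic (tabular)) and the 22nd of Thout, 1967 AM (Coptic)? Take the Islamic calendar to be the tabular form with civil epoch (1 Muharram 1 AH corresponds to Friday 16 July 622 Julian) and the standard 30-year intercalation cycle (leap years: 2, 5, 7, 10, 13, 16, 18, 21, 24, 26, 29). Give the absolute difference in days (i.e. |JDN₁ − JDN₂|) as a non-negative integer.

JDN of the first date = 2542959.
JDN of the second date = 2543132.
|2543132 − 2542959| = 173.

173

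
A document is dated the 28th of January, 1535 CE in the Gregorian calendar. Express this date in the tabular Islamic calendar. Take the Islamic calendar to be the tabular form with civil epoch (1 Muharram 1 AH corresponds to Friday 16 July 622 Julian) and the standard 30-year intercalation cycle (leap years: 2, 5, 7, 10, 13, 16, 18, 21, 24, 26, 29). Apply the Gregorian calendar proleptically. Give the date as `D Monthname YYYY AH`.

13 Rajab 941 AH

Julian Day Number of the source date = 2281734.
Converting JDN 2281734 to the tabular Islamic calendar gives 13 Rajab 941 AH.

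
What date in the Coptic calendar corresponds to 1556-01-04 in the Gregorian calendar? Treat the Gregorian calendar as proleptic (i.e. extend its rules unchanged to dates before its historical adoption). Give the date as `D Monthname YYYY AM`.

28 Koiak 1272 AM

Both dates share Julian Day Number 2289380; in the Coptic calendar that is 28 Koiak 1272 AM.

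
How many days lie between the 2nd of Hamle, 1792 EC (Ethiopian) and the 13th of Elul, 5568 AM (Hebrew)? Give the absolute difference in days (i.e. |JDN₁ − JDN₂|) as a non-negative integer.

2981

First date → JDN 2378685; second date → JDN 2381666.
The interval is |2378685 − 2381666| = 2981 days.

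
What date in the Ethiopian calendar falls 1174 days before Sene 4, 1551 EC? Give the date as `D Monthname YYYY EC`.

15 Megabit 1548 EC

JDN of Sene 4, 1551 EC = 2290631.
2290631 − 1174 = 2289457.
JDN 2289457 in the Ethiopian calendar is 15 Megabit 1548 EC.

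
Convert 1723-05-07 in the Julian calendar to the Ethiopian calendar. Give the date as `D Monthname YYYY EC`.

Both dates share Julian Day Number 2350510; in the Ethiopian calendar that is 12 Ginbot 1715 EC.

12 Ginbot 1715 EC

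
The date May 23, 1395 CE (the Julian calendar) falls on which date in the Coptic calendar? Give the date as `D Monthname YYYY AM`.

28 Pashons 1111 AM

Both dates share Julian Day Number 2230724; in the Coptic calendar that is 28 Pashons 1111 AM.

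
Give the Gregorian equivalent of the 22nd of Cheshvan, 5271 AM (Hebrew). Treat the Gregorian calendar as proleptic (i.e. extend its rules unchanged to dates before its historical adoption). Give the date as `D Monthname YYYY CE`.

Both dates share Julian Day Number 2272884; in the Gregorian calendar that is 5 November 1510 CE.

5 November 1510 CE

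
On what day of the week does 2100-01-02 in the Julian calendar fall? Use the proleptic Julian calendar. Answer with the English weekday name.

Friday

This is JDN 2488084 (15 January 2100 Gregorian).
Since JDN mod 7 = 4 (0 = Monday), the day is Friday.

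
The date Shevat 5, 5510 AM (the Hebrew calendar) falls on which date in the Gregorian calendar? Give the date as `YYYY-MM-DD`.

1750-01-12

Both dates share Julian Day Number 2360246; in the Gregorian calendar that is 12 January 1750 CE.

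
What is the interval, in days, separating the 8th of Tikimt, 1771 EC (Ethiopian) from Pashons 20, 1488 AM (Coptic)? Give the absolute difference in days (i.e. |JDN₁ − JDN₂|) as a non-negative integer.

JDN of the first date = 2370750.
JDN of the second date = 2368416.
|2368416 − 2370750| = 2334.

2334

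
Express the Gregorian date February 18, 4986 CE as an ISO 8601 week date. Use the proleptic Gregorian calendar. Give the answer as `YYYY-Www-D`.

4986-W07-6

The weekday is Saturday (ISO weekday 6).
That Saturday belongs to ISO week 7 of ISO year 4986.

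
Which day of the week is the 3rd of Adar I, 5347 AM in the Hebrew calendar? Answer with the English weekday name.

Equivalently 11 February 1587 Gregorian, JDN 2300741.
Since JDN mod 7 = 2 (0 = Monday), the day is Wednesday.

Wednesday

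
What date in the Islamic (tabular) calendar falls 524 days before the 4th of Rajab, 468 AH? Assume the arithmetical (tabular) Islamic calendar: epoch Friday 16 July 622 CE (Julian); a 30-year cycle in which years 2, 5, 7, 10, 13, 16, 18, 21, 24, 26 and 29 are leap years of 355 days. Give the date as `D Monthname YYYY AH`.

JDN of the 4th of Rajab, 468 AH = 2114109.
2114109 − 524 = 2113585.
JDN 2113585 in the tabular Islamic calendar is 11 Muharram 467 AH.

11 Muharram 467 AH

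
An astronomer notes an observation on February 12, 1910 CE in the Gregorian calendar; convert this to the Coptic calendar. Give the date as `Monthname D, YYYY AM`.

Meshir 5, 1626 AM

Julian Day Number of the source date = 2418715.
Converting JDN 2418715 to the Coptic calendar gives 5 Meshir 1626 AM.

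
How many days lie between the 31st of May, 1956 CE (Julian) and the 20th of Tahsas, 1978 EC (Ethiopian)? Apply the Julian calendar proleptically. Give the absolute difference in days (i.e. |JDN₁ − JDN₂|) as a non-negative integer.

10791

First date → JDN 2435638; second date → JDN 2446429.
The interval is |2435638 − 2446429| = 10791 days.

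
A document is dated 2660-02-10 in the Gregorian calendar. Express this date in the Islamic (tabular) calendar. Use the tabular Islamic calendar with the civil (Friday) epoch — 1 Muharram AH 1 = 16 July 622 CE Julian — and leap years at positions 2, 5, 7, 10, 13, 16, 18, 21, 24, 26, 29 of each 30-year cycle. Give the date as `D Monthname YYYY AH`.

6 Safar 2101 AH

Julian Day Number of the source date = 2692645.
Converting JDN 2692645 to the tabular Islamic calendar gives 6 Safar 2101 AH.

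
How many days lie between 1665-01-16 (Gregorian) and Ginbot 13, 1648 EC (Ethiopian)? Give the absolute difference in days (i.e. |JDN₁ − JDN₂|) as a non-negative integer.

3165

First date → JDN 2329205; second date → JDN 2326040.
The interval is |2329205 − 2326040| = 3165 days.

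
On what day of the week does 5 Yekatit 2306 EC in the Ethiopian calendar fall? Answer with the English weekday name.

Equivalently 15 February 2314 Gregorian, JDN 2566276.
JDN 2566276 mod 7 = 6, and JDN 0 was a Monday, so this is a Sunday.

Sunday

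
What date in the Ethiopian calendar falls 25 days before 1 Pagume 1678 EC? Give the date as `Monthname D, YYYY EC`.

Counting 25 days back from JDN 2337105 reaches JDN 2337080, which is Nehase 6, 1678 EC.

Nehase 6, 1678 EC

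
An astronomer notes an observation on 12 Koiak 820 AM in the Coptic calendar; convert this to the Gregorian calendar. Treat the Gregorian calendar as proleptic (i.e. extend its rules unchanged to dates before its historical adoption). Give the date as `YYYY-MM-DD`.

Both dates share Julian Day Number 2124271; in the Gregorian calendar that is 16 December 1103 CE.

1103-12-16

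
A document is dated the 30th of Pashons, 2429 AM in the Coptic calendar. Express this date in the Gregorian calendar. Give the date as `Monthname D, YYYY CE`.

June 13, 2713 CE

Julian Day Number of the source date = 2712126.
Converting JDN 2712126 to the Gregorian calendar gives 13 June 2713 CE.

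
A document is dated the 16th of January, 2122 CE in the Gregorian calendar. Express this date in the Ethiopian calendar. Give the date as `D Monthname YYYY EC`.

Julian Day Number of the source date = 2496120.
Converting JDN 2496120 to the Ethiopian calendar gives 7 Tir 2114 EC.

7 Tir 2114 EC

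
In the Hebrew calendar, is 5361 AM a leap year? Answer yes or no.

yes

Hebrew year 5361 is year 3 of its 19-year Metonic cycle; leap years are at positions 3, 6, 8, 11, 14, 17, 19, so it is a leap year (13 months).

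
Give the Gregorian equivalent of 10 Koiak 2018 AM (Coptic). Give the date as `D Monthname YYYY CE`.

22 December 2301 CE

Julian Day Number of the source date = 2561838.
Converting JDN 2561838 to the Gregorian calendar gives 22 December 2301 CE.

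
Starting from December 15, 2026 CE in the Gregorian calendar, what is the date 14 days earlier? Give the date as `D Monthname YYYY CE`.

The starting date is JDN 2461390; 2461390 − 14 = 2461376.
JDN 2461376 corresponds to 1 December 2026 CE.

1 December 2026 CE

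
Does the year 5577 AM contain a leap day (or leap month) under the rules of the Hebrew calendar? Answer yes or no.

no

Hebrew year 5577 is year 10 of its 19-year Metonic cycle; leap years are at positions 3, 6, 8, 11, 14, 17, 19, so it is a common year (12 months).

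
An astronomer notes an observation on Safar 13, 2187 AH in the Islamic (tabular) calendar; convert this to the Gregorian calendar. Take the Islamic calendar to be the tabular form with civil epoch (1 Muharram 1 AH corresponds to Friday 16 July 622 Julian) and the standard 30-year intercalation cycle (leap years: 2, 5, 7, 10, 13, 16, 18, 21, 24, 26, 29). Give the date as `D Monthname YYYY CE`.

Both dates share Julian Day Number 2723128; in the Gregorian calendar that is 28 July 2743 CE.

28 July 2743 CE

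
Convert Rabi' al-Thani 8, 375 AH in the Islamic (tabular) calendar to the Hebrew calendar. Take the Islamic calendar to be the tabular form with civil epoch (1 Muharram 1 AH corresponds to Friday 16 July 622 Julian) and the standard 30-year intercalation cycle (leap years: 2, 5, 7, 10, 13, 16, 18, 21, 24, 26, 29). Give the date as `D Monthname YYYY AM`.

10 Elul 4745 AM

The source date corresponds to 2 September 985 in the proleptic Gregorian calendar (JDN 2081069).
That day falls on 10 Elul 4745 AM in the Hebrew calendar.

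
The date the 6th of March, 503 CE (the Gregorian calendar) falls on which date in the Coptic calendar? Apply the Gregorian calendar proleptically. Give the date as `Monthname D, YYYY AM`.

Both dates share Julian Day Number 1904841; in the Coptic calendar that is 8 Paremhat 219 AM.

Paremhat 8, 219 AM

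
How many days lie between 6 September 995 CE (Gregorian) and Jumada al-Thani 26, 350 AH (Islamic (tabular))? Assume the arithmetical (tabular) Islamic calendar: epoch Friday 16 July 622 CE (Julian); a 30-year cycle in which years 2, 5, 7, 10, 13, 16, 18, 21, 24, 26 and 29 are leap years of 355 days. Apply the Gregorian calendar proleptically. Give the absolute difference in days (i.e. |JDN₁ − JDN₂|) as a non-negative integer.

JDN of the first date = 2084725.
JDN of the second date = 2072287.
|2072287 − 2084725| = 12438.

12438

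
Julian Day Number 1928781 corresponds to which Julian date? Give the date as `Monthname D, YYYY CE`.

September 18, 568 CE

JDN 1928781 is 20 September 568 in the proleptic Gregorian calendar.
In the Julian calendar that day is September 18, 568 CE.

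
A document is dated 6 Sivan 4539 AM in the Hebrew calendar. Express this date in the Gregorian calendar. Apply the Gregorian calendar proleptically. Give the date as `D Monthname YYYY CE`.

30 May 779 CE

Both dates share Julian Day Number 2005733; in the Gregorian calendar that is 30 May 779 CE.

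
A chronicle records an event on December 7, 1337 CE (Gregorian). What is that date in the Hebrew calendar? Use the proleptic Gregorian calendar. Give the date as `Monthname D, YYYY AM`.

Julian Day Number of the source date = 2209730.
Converting JDN 2209730 to the Hebrew calendar gives 6 Tevet 5098 AM.

Tevet 6, 5098 AM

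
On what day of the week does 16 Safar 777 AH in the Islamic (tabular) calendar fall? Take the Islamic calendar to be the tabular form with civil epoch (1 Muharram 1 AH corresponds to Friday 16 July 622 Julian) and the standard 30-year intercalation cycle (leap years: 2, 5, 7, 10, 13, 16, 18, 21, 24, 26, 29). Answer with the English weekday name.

This is JDN 2223474 (25 July 1375 Gregorian).
Since JDN mod 7 = 1 (0 = Monday), the day is Tuesday.

Tuesday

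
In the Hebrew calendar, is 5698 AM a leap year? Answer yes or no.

yes

Hebrew year 5698 is year 17 of its 19-year Metonic cycle; leap years are at positions 3, 6, 8, 11, 14, 17, 19, so it is a leap year (13 months).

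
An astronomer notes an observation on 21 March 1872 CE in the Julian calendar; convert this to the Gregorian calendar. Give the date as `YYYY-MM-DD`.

The Julian–Gregorian offset here is 12 days (Julian trailing).
21 March 1872 Julian + 12 days → 2 April 1872 Gregorian.

1872-04-02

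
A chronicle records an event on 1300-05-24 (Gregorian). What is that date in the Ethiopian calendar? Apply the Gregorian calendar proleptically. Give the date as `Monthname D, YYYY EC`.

Julian Day Number of the source date = 2196019.
Converting JDN 2196019 to the Ethiopian calendar gives 21 Ginbot 1292 EC.

Ginbot 21, 1292 EC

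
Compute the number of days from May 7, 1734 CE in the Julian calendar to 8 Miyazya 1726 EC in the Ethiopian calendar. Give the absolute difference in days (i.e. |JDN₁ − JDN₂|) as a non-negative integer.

34

First date → JDN 2354528; second date → JDN 2354494.
The interval is |2354528 − 2354494| = 34 days.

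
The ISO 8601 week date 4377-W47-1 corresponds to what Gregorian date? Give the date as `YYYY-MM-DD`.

4377-11-21

ISO week 1 of 4377 is the week containing the first Thursday of 4377.
Week 47, day 1 (Monday) lands on 4377-11-21.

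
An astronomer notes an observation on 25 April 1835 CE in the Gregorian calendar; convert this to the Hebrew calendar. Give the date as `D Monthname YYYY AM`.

Both dates share Julian Day Number 2391394; in the Hebrew calendar that is 26 Nisan 5595 AM.

26 Nisan 5595 AM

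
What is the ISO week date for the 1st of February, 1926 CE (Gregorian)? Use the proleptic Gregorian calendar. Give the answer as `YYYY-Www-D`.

The weekday is Monday (ISO weekday 1).
That Monday belongs to ISO week 5 of ISO year 1926.

1926-W05-1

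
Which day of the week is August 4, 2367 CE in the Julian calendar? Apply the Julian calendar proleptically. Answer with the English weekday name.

In the Gregorian calendar this is 20 August 2367 (JDN 2585820).
2585820 ≡ 6 (mod 7); counting from Monday = 0 gives Sunday.

Sunday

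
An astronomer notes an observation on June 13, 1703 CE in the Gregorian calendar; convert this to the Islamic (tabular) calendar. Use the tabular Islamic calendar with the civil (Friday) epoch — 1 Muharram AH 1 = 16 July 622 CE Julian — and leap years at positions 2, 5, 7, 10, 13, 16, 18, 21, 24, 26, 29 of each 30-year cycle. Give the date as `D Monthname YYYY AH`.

28 Muharram 1115 AH

Both dates share Julian Day Number 2343231; in the tabular Islamic calendar that is 28 Muharram 1115 AH.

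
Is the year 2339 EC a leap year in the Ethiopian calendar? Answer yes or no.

2339 mod 4 = 3; in the Ethiopian calendar a year is leap when year mod 4 = 3, so it is a leap year.

yes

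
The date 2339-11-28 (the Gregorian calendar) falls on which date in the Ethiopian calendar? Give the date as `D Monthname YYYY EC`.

Both dates share Julian Day Number 2575693; in the Ethiopian calendar that is 15 Hidar 2332 EC.

15 Hidar 2332 EC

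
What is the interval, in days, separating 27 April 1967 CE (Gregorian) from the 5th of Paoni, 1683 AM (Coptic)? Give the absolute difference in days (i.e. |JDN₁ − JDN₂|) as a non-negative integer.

46

First date → JDN 2439608; second date → JDN 2439654.
The interval is |2439608 − 2439654| = 46 days.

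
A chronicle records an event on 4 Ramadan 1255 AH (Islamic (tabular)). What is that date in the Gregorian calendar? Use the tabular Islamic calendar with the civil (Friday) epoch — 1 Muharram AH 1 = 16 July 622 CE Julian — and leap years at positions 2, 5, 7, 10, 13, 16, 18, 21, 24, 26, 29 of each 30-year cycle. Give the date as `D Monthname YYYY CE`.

Both dates share Julian Day Number 2393055; in the Gregorian calendar that is 11 November 1839 CE.

11 November 1839 CE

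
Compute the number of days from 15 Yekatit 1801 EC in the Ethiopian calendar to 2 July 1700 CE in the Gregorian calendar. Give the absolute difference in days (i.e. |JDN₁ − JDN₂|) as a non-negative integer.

39680

First date → JDN 2381835; second date → JDN 2342155.
The interval is |2381835 − 2342155| = 39680 days.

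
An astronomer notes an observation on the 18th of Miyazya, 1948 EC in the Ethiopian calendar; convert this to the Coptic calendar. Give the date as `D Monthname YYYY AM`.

The source date corresponds to 26 April 1956 in the Gregorian calendar (JDN 2435590).
That day falls on 18 Parmouti 1672 AM in the Coptic calendar.

18 Parmouti 1672 AM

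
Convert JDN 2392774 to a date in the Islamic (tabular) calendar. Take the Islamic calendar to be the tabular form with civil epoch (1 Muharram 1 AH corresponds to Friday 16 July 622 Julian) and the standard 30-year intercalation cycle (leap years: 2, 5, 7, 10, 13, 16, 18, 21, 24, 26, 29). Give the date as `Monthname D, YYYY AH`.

Dhu al-Qa'dah 19, 1254 AH

The Gregorian equivalent of JDN 2392774 is 3 February 1839.
In the tabular Islamic calendar that day is Dhu al-Qa'dah 19, 1254 AH.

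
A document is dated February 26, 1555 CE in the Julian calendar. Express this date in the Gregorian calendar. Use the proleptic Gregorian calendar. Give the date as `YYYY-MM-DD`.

1555-03-08

At this point the Julian calendar is 10 days behind the Gregorian.
26 February 1555 Julian + 10 days → 8 March 1555 Gregorian.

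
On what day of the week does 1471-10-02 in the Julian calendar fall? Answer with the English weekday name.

This is JDN 2258615 (11 October 1471 Gregorian).
2258615 ≡ 2 (mod 7); counting from Monday = 0 gives Wednesday.

Wednesday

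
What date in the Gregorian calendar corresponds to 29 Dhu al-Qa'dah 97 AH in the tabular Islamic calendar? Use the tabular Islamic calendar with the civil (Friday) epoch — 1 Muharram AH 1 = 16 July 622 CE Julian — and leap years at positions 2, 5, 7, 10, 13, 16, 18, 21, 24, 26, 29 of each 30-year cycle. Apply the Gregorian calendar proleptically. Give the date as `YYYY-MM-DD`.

Julian Day Number of the source date = 1982782.
Converting JDN 1982782 to the Gregorian calendar gives 28 July 716 CE.

0716-07-28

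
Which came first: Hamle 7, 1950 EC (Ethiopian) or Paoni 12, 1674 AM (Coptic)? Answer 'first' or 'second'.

The two dates have Julian Day Numbers 2436399 and 2436374 respectively.
Since 2436374 < 2436399, the second date comes first.

second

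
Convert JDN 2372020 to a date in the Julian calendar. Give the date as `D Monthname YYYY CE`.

28 March 1782 CE

JDN 2372020 is 8 April 1782 in the Gregorian calendar.
In the Julian calendar that day is 28 March 1782 CE.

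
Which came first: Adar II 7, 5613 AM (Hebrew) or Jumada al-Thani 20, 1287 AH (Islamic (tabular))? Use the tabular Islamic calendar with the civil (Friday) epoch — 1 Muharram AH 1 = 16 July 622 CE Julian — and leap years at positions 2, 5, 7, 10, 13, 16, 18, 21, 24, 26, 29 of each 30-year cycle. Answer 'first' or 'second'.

First date → JDN 2397930; second date → JDN 2404323.
JDN 2397930 < JDN 2404323, so the first date is earlier.

first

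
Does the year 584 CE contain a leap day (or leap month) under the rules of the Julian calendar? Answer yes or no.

584 mod 4 = 0, so it is a leap year in the Julian calendar.

yes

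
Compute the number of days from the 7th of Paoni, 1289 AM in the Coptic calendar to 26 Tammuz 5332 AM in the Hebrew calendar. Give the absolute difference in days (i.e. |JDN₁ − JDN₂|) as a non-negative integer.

329

First date → JDN 2295748; second date → JDN 2295419.
The interval is |2295748 − 2295419| = 329 days.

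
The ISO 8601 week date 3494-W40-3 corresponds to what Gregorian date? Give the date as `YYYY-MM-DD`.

3494-10-03

ISO week 1 of 3494 is the week containing the first Thursday of 3494.
Week 40, day 3 (Wednesday) lands on 3494-10-03.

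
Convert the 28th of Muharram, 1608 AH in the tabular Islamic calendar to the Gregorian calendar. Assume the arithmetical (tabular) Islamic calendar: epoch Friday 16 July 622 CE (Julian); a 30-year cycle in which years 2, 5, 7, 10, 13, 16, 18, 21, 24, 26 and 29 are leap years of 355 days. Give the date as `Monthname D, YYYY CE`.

October 7, 2181 CE

Both dates share Julian Day Number 2517934; in the Gregorian calendar that is 7 October 2181 CE.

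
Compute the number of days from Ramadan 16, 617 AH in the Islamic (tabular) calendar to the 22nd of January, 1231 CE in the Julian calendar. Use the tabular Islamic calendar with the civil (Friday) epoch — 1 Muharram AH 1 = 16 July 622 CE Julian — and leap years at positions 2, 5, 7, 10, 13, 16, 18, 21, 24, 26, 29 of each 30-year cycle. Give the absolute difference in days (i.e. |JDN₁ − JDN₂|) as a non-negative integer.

3721

First date → JDN 2166981; second date → JDN 2170702.
The interval is |2166981 − 2170702| = 3721 days.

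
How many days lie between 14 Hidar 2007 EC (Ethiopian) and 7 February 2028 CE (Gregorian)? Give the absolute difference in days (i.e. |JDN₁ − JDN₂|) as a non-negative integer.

4824

First date → JDN 2456985; second date → JDN 2461809.
The interval is |2456985 − 2461809| = 4824 days.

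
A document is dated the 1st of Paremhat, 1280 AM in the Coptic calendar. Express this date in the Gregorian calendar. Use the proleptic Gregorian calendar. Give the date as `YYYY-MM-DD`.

Both dates share Julian Day Number 2292365; in the Gregorian calendar that is 7 March 1564 CE.

1564-03-07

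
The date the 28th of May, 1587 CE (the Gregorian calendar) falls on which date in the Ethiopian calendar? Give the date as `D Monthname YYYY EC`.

Julian Day Number of the source date = 2300847.
Converting JDN 2300847 to the Ethiopian calendar gives 23 Ginbot 1579 EC.

23 Ginbot 1579 EC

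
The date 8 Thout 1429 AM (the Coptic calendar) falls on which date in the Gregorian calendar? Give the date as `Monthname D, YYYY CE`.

September 16, 1712 CE

Julian Day Number of the source date = 2346614.
Converting JDN 2346614 to the Gregorian calendar gives 16 September 1712 CE.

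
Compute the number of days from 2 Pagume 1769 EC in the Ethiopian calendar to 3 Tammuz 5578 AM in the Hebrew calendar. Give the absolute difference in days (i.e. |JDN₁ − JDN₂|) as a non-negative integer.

First date → JDN 2370344; second date → JDN 2385258.
The interval is |2370344 − 2385258| = 14914 days.

14914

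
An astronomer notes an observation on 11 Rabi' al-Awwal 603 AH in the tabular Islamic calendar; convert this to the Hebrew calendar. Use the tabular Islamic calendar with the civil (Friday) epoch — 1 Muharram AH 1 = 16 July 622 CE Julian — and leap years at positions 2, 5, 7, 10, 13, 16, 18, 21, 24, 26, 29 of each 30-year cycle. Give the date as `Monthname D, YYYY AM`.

Cheshvan 12, 4967 AM

Both dates share Julian Day Number 2161838; in the Hebrew calendar that is 12 Cheshvan 4967 AM.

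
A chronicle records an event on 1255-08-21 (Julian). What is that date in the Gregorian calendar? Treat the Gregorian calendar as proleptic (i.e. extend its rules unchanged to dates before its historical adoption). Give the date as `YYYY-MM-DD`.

For dates in this range the Gregorian date is 7 days ahead of the Julian.
21 August 1255 Julian + 7 days → 28 August 1255 Gregorian.

1255-08-28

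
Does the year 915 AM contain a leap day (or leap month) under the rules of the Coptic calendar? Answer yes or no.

yes

915 mod 4 = 3; in the Coptic calendar a year is leap when year mod 4 = 3, so it is a leap year.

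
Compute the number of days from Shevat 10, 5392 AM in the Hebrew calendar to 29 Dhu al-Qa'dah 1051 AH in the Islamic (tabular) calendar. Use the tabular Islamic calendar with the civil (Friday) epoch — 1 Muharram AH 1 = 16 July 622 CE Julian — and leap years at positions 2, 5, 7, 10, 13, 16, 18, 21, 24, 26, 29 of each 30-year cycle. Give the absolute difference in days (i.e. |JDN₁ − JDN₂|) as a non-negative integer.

JDN of the first date = 2317168.
JDN of the second date = 2320848.
|2320848 − 2317168| = 3680.

3680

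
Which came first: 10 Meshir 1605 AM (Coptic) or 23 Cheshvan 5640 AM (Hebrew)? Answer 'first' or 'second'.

second

First date → JDN 2411050; second date → JDN 2407663.
JDN 2407663 < JDN 2411050, so the second date is earlier.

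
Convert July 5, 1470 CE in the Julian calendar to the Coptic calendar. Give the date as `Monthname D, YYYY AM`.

Both dates share Julian Day Number 2258161; in the Coptic calendar that is 11 Epip 1186 AM.

Epip 11, 1186 AM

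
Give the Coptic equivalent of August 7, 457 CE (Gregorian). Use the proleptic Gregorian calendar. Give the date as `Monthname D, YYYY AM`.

Both dates share Julian Day Number 1888195; in the Coptic calendar that is 13 Mesori 173 AM.

Mesori 13, 173 AM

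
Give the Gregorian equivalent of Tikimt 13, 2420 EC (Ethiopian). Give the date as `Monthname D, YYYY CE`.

October 27, 2427 CE

Both dates share Julian Day Number 2607803; in the Gregorian calendar that is 27 October 2427 CE.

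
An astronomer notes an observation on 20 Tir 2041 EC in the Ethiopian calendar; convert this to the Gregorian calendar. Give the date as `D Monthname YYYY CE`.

28 January 2049 CE

Julian Day Number of the source date = 2469470.
Converting JDN 2469470 to the Gregorian calendar gives 28 January 2049 CE.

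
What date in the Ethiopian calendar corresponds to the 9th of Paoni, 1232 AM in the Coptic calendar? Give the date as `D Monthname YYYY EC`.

Both dates share Julian Day Number 2274931; in the Ethiopian calendar that is 9 Sene 1508 EC.

9 Sene 1508 EC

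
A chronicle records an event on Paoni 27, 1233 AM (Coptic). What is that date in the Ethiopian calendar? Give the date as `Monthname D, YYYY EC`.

The source date corresponds to 1 July 1517 in the proleptic Gregorian calendar (JDN 2275314).
That day falls on 27 Sene 1509 EC in the Ethiopian calendar.

Sene 27, 1509 EC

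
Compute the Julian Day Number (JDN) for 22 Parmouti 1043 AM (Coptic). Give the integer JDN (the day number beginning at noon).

In the proleptic Gregorian calendar the same day is 25 April 1327.
JDN 2299161 is 15 October 1582 CE (Gregorian); the target day is −93310 days from there, so JDN = 2205851.

2205851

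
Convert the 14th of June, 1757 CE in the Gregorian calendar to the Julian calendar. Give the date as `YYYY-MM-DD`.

1757-06-03

At this point the Julian calendar is 11 days behind the Gregorian.
14 June 1757 Gregorian − 11 days → 3 June 1757 Julian.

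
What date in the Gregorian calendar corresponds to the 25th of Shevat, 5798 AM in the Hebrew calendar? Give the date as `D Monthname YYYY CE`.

31 January 2038 CE

Julian Day Number of the source date = 2465455.
Converting JDN 2465455 to the Gregorian calendar gives 31 January 2038 CE.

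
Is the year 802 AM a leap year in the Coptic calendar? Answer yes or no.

802 mod 4 = 2; in the Coptic calendar a year is leap when year mod 4 = 3, so it is a common year.

no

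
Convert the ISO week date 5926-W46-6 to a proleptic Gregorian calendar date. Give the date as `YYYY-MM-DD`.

ISO week 1 of 5926 is the week containing the first Thursday of 5926.
Week 46, day 6 (Saturday) lands on 5926-11-20.

5926-11-20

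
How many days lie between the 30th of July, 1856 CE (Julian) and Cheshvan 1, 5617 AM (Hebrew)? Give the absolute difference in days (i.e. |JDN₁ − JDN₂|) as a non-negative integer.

JDN of the first date = 2399173.
JDN of the second date = 2399253.
|2399253 − 2399173| = 80.

80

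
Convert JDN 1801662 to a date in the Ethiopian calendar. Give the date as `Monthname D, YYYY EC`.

The proleptic Gregorian equivalent of JDN 1801662 is 6 September 220.
In the Ethiopian calendar that day is Meskerem 9, 213 EC.

Meskerem 9, 213 EC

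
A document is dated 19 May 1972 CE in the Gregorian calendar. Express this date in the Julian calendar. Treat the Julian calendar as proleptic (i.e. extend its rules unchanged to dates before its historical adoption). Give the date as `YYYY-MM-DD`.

1972-05-06

At this point the Julian calendar is 13 days behind the Gregorian.
19 May 1972 Gregorian − 13 days → 6 May 1972 Julian.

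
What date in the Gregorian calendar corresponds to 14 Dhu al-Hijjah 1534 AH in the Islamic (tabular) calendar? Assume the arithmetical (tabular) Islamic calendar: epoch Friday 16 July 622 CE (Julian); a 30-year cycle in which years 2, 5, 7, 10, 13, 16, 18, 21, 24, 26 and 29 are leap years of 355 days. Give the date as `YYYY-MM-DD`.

2110-10-28

Both dates share Julian Day Number 2492022; in the Gregorian calendar that is 28 October 2110 CE.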